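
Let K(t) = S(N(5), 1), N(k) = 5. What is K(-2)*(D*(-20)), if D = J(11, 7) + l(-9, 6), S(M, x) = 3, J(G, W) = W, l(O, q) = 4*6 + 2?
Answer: -1980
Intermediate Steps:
l(O, q) = 26 (l(O, q) = 24 + 2 = 26)
D = 33 (D = 7 + 26 = 33)
K(t) = 3
K(-2)*(D*(-20)) = 3*(33*(-20)) = 3*(-660) = -1980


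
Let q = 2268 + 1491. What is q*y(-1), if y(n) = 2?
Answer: 7518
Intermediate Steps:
q = 3759
q*y(-1) = 3759*2 = 7518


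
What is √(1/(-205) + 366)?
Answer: √15380945/205 ≈ 19.131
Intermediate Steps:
√(1/(-205) + 366) = √(-1/205 + 366) = √(75029/205) = √15380945/205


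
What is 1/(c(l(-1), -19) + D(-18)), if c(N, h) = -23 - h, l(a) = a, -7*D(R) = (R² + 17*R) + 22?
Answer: -7/68 ≈ -0.10294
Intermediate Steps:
D(R) = -22/7 - 17*R/7 - R²/7 (D(R) = -((R² + 17*R) + 22)/7 = -(22 + R² + 17*R)/7 = -22/7 - 17*R/7 - R²/7)
1/(c(l(-1), -19) + D(-18)) = 1/((-23 - 1*(-19)) + (-22/7 - 17/7*(-18) - ⅐*(-18)²)) = 1/((-23 + 19) + (-22/7 + 306/7 - ⅐*324)) = 1/(-4 + (-22/7 + 306/7 - 324/7)) = 1/(-4 - 40/7) = 1/(-68/7) = -7/68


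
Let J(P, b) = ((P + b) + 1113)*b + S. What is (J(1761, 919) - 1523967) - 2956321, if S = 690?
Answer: -993831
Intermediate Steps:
J(P, b) = 690 + b*(1113 + P + b) (J(P, b) = ((P + b) + 1113)*b + 690 = (1113 + P + b)*b + 690 = b*(1113 + P + b) + 690 = 690 + b*(1113 + P + b))
(J(1761, 919) - 1523967) - 2956321 = ((690 + 919² + 1113*919 + 1761*919) - 1523967) - 2956321 = ((690 + 844561 + 1022847 + 1618359) - 1523967) - 2956321 = (3486457 - 1523967) - 2956321 = 1962490 - 2956321 = -993831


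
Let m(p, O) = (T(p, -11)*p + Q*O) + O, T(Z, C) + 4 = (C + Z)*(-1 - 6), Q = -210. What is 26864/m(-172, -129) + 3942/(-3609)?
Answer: -95167618/77265883 ≈ -1.2317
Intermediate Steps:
T(Z, C) = -4 - 7*C - 7*Z (T(Z, C) = -4 + (C + Z)*(-1 - 6) = -4 + (C + Z)*(-7) = -4 + (-7*C - 7*Z) = -4 - 7*C - 7*Z)
m(p, O) = -209*O + p*(73 - 7*p) (m(p, O) = ((-4 - 7*(-11) - 7*p)*p - 210*O) + O = ((-4 + 77 - 7*p)*p - 210*O) + O = ((73 - 7*p)*p - 210*O) + O = (p*(73 - 7*p) - 210*O) + O = (-210*O + p*(73 - 7*p)) + O = -209*O + p*(73 - 7*p))
26864/m(-172, -129) + 3942/(-3609) = 26864/(-209*(-129) - 1*(-172)*(-73 + 7*(-172))) + 3942/(-3609) = 26864/(26961 - 1*(-172)*(-73 - 1204)) + 3942*(-1/3609) = 26864/(26961 - 1*(-172)*(-1277)) - 438/401 = 26864/(26961 - 219644) - 438/401 = 26864/(-192683) - 438/401 = 26864*(-1/192683) - 438/401 = -26864/192683 - 438/401 = -95167618/77265883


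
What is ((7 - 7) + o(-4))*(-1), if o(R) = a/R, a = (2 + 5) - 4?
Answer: ¾ ≈ 0.75000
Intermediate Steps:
a = 3 (a = 7 - 4 = 3)
o(R) = 3/R
((7 - 7) + o(-4))*(-1) = ((7 - 7) + 3/(-4))*(-1) = (0 + 3*(-¼))*(-1) = (0 - ¾)*(-1) = -¾*(-1) = ¾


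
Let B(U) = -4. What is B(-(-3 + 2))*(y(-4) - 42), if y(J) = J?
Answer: 184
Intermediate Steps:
B(-(-3 + 2))*(y(-4) - 42) = -4*(-4 - 42) = -4*(-46) = 184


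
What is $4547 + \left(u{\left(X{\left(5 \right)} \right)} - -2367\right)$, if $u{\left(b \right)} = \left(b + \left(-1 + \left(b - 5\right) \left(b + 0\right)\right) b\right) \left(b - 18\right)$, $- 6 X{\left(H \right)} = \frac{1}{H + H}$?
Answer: $\frac{89605765381}{12960000} \approx 6914.0$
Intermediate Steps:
$X{\left(H \right)} = - \frac{1}{12 H}$ ($X{\left(H \right)} = - \frac{1}{6 \left(H + H\right)} = - \frac{1}{6 \cdot 2 H} = - \frac{\frac{1}{2} \frac{1}{H}}{6} = - \frac{1}{12 H}$)
$u{\left(b \right)} = \left(-18 + b\right) \left(b + b \left(-1 + b \left(-5 + b\right)\right)\right)$ ($u{\left(b \right)} = \left(b + \left(-1 + \left(-5 + b\right) b\right) b\right) \left(-18 + b\right) = \left(b + \left(-1 + b \left(-5 + b\right)\right) b\right) \left(-18 + b\right) = \left(b + b \left(-1 + b \left(-5 + b\right)\right)\right) \left(-18 + b\right) = \left(-18 + b\right) \left(b + b \left(-1 + b \left(-5 + b\right)\right)\right)$)
$4547 + \left(u{\left(X{\left(5 \right)} \right)} - -2367\right) = 4547 + \left(\left(- \frac{1}{12 \cdot 5}\right)^{2} \left(90 + \left(- \frac{1}{12 \cdot 5}\right)^{2} - 23 \left(- \frac{1}{12 \cdot 5}\right)\right) - -2367\right) = 4547 + \left(\left(\left(- \frac{1}{12}\right) \frac{1}{5}\right)^{2} \left(90 + \left(\left(- \frac{1}{12}\right) \frac{1}{5}\right)^{2} - 23 \left(\left(- \frac{1}{12}\right) \frac{1}{5}\right)\right) + 2367\right) = 4547 + \left(\left(- \frac{1}{60}\right)^{2} \left(90 + \left(- \frac{1}{60}\right)^{2} - - \frac{23}{60}\right) + 2367\right) = 4547 + \left(\frac{90 + \frac{1}{3600} + \frac{23}{60}}{3600} + 2367\right) = 4547 + \left(\frac{1}{3600} \cdot \frac{325381}{3600} + 2367\right) = 4547 + \left(\frac{325381}{12960000} + 2367\right) = 4547 + \frac{30676645381}{12960000} = \frac{89605765381}{12960000}$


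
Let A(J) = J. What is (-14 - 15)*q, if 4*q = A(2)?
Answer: -29/2 ≈ -14.500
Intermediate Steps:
q = ½ (q = (¼)*2 = ½ ≈ 0.50000)
(-14 - 15)*q = (-14 - 15)*(½) = -29*½ = -29/2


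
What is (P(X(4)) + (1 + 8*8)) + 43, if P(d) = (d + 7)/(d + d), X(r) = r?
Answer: 875/8 ≈ 109.38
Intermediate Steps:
P(d) = (7 + d)/(2*d) (P(d) = (7 + d)/((2*d)) = (7 + d)*(1/(2*d)) = (7 + d)/(2*d))
(P(X(4)) + (1 + 8*8)) + 43 = ((1/2)*(7 + 4)/4 + (1 + 8*8)) + 43 = ((1/2)*(1/4)*11 + (1 + 64)) + 43 = (11/8 + 65) + 43 = 531/8 + 43 = 875/8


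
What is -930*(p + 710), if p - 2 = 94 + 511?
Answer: -1224810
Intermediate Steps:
p = 607 (p = 2 + (94 + 511) = 2 + 605 = 607)
-930*(p + 710) = -930*(607 + 710) = -930*1317 = -1224810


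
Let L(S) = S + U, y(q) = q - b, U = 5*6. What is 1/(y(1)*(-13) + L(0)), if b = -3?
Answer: -1/22 ≈ -0.045455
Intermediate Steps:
U = 30
y(q) = 3 + q (y(q) = q - 1*(-3) = q + 3 = 3 + q)
L(S) = 30 + S (L(S) = S + 30 = 30 + S)
1/(y(1)*(-13) + L(0)) = 1/((3 + 1)*(-13) + (30 + 0)) = 1/(4*(-13) + 30) = 1/(-52 + 30) = 1/(-22) = -1/22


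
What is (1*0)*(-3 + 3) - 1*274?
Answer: -274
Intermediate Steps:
(1*0)*(-3 + 3) - 1*274 = 0*0 - 274 = 0 - 274 = -274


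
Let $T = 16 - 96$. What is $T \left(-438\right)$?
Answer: $35040$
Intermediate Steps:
$T = -80$ ($T = 16 - 96 = -80$)
$T \left(-438\right) = \left(-80\right) \left(-438\right) = 35040$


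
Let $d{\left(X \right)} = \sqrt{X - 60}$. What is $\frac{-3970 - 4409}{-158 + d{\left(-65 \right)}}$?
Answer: $\frac{441294}{8363} + \frac{13965 i \sqrt{5}}{8363} \approx 52.767 + 3.7339 i$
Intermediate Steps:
$d{\left(X \right)} = \sqrt{-60 + X}$
$\frac{-3970 - 4409}{-158 + d{\left(-65 \right)}} = \frac{-3970 - 4409}{-158 + \sqrt{-60 - 65}} = - \frac{8379}{-158 + \sqrt{-125}} = - \frac{8379}{-158 + 5 i \sqrt{5}}$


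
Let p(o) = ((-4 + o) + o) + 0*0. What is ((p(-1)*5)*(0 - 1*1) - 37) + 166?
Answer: 159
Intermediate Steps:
p(o) = -4 + 2*o (p(o) = (-4 + 2*o) + 0 = -4 + 2*o)
((p(-1)*5)*(0 - 1*1) - 37) + 166 = (((-4 + 2*(-1))*5)*(0 - 1*1) - 37) + 166 = (((-4 - 2)*5)*(0 - 1) - 37) + 166 = (-6*5*(-1) - 37) + 166 = (-30*(-1) - 37) + 166 = (30 - 37) + 166 = -7 + 166 = 159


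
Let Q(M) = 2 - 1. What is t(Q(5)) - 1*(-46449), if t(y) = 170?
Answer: 46619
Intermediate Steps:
Q(M) = 1
t(Q(5)) - 1*(-46449) = 170 - 1*(-46449) = 170 + 46449 = 46619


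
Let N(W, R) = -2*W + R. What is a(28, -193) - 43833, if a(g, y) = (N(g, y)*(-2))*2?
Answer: -42837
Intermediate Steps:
N(W, R) = R - 2*W
a(g, y) = -4*y + 8*g (a(g, y) = ((y - 2*g)*(-2))*2 = (-2*y + 4*g)*2 = -4*y + 8*g)
a(28, -193) - 43833 = (-4*(-193) + 8*28) - 43833 = (772 + 224) - 43833 = 996 - 43833 = -42837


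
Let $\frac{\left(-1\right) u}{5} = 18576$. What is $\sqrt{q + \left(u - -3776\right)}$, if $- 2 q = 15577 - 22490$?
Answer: $\frac{i \sqrt{342590}}{2} \approx 292.66 i$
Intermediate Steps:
$u = -92880$ ($u = \left(-5\right) 18576 = -92880$)
$q = \frac{6913}{2}$ ($q = - \frac{15577 - 22490}{2} = \left(- \frac{1}{2}\right) \left(-6913\right) = \frac{6913}{2} \approx 3456.5$)
$\sqrt{q + \left(u - -3776\right)} = \sqrt{\frac{6913}{2} - 89104} = \sqrt{- \frac{171295}{2}} = \frac{i \sqrt{342590}}{2}$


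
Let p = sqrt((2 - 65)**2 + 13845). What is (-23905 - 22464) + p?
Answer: -46369 + sqrt(17814) ≈ -46236.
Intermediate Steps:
p = sqrt(17814) (p = sqrt((-63)**2 + 13845) = sqrt(3969 + 13845) = sqrt(17814) ≈ 133.47)
(-23905 - 22464) + p = (-23905 - 22464) + sqrt(17814) = -46369 + sqrt(17814)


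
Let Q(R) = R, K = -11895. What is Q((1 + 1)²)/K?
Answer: -4/11895 ≈ -0.00033628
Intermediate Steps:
Q((1 + 1)²)/K = (1 + 1)²/(-11895) = 2²*(-1/11895) = 4*(-1/11895) = -4/11895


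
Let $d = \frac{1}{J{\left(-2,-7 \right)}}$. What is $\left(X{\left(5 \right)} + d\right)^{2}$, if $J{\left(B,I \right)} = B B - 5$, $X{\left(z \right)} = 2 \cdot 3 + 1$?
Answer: $36$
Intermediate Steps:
$X{\left(z \right)} = 7$ ($X{\left(z \right)} = 6 + 1 = 7$)
$J{\left(B,I \right)} = -5 + B^{2}$ ($J{\left(B,I \right)} = B^{2} - 5 = -5 + B^{2}$)
$d = -1$ ($d = \frac{1}{-5 + \left(-2\right)^{2}} = \frac{1}{-5 + 4} = \frac{1}{-1} = -1$)
$\left(X{\left(5 \right)} + d\right)^{2} = \left(7 - 1\right)^{2} = 6^{2} = 36$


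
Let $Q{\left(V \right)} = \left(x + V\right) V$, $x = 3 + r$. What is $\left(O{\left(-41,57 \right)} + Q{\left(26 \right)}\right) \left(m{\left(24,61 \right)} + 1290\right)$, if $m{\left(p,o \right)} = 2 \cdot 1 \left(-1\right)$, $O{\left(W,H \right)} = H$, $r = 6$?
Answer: $1245496$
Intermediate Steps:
$x = 9$ ($x = 3 + 6 = 9$)
$m{\left(p,o \right)} = -2$ ($m{\left(p,o \right)} = 2 \left(-1\right) = -2$)
$Q{\left(V \right)} = V \left(9 + V\right)$ ($Q{\left(V \right)} = \left(9 + V\right) V = V \left(9 + V\right)$)
$\left(O{\left(-41,57 \right)} + Q{\left(26 \right)}\right) \left(m{\left(24,61 \right)} + 1290\right) = \left(57 + 26 \left(9 + 26\right)\right) \left(-2 + 1290\right) = \left(57 + 26 \cdot 35\right) 1288 = \left(57 + 910\right) 1288 = 967 \cdot 1288 = 1245496$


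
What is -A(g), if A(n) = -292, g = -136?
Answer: 292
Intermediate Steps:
-A(g) = -1*(-292) = 292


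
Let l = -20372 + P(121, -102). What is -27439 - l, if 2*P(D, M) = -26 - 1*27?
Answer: -14081/2 ≈ -7040.5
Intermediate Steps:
P(D, M) = -53/2 (P(D, M) = (-26 - 1*27)/2 = (-26 - 27)/2 = (1/2)*(-53) = -53/2)
l = -40797/2 (l = -20372 - 53/2 = -40797/2 ≈ -20399.)
-27439 - l = -27439 - 1*(-40797/2) = -27439 + 40797/2 = -14081/2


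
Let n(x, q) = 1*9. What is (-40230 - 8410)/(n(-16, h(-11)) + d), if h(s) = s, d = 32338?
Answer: -48640/32347 ≈ -1.5037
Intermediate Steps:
n(x, q) = 9
(-40230 - 8410)/(n(-16, h(-11)) + d) = (-40230 - 8410)/(9 + 32338) = -48640/32347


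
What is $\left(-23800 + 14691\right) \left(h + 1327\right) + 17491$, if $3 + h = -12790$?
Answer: $104461285$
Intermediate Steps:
$h = -12793$ ($h = -3 - 12790 = -12793$)
$\left(-23800 + 14691\right) \left(h + 1327\right) + 17491 = \left(-23800 + 14691\right) \left(-12793 + 1327\right) + 17491 = \left(-9109\right) \left(-11466\right) + 17491 = 104443794 + 17491 = 104461285$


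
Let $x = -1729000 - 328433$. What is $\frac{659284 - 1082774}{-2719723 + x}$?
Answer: $\frac{211745}{2388578} \approx 0.088649$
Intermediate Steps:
$x = -2057433$ ($x = -1729000 - 328433 = -2057433$)
$\frac{659284 - 1082774}{-2719723 + x} = \frac{659284 - 1082774}{-2719723 - 2057433} = - \frac{423490}{-4777156} = \left(-423490\right) \left(- \frac{1}{4777156}\right) = \frac{211745}{2388578}$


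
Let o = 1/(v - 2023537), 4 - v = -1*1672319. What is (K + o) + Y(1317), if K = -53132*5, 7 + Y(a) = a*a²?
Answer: 802192565504043/351214 ≈ 2.2841e+9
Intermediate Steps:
v = 1672323 (v = 4 - (-1)*1672319 = 4 - 1*(-1672319) = 4 + 1672319 = 1672323)
Y(a) = -7 + a³ (Y(a) = -7 + a*a² = -7 + a³)
K = -265660
o = -1/351214 (o = 1/(1672323 - 2023537) = 1/(-351214) = -1/351214 ≈ -2.8473e-6)
(K + o) + Y(1317) = (-265660 - 1/351214) + (-7 + 1317³) = -93303511241/351214 + (-7 + 2284322013) = -93303511241/351214 + 2284322006 = 802192565504043/351214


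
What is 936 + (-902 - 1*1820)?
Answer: -1786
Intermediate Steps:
936 + (-902 - 1*1820) = 936 + (-902 - 1820) = 936 - 2722 = -1786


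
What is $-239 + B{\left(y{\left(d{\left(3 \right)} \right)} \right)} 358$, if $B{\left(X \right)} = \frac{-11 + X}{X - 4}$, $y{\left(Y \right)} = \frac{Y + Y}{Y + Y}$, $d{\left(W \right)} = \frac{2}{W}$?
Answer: $\frac{2863}{3} \approx 954.33$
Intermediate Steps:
$y{\left(Y \right)} = 1$ ($y{\left(Y \right)} = \frac{2 Y}{2 Y} = 2 Y \frac{1}{2 Y} = 1$)
$B{\left(X \right)} = \frac{-11 + X}{-4 + X}$
$-239 + B{\left(y{\left(d{\left(3 \right)} \right)} \right)} 358 = -239 + \frac{-11 + 1}{-4 + 1} \cdot 358 = -239 + \frac{1}{-3} \left(-10\right) 358 = -239 + \left(- \frac{1}{3}\right) \left(-10\right) 358 = -239 + \frac{10}{3} \cdot 358 = -239 + \frac{3580}{3} = \frac{2863}{3}$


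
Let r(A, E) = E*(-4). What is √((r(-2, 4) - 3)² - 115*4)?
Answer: 3*I*√11 ≈ 9.9499*I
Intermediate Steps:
r(A, E) = -4*E
√((r(-2, 4) - 3)² - 115*4) = √((-4*4 - 3)² - 115*4) = √((-16 - 3)² - 460) = √((-19)² - 460) = √(361 - 460) = √(-99) = 3*I*√11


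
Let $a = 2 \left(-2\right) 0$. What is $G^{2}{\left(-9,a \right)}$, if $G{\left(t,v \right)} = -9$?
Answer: $81$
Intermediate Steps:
$a = 0$ ($a = \left(-4\right) 0 = 0$)
$G^{2}{\left(-9,a \right)} = \left(-9\right)^{2} = 81$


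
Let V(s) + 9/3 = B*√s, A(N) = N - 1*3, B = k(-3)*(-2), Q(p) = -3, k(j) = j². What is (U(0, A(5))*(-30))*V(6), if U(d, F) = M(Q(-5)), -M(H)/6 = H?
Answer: 1620 + 9720*√6 ≈ 25429.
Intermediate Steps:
B = -18 (B = (-3)²*(-2) = 9*(-2) = -18)
M(H) = -6*H
A(N) = -3 + N (A(N) = N - 3 = -3 + N)
U(d, F) = 18 (U(d, F) = -6*(-3) = 18)
V(s) = -3 - 18*√s
(U(0, A(5))*(-30))*V(6) = (18*(-30))*(-3 - 18*√6) = -540*(-3 - 18*√6) = 1620 + 9720*√6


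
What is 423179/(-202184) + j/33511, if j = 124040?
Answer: 10897751891/6775388024 ≈ 1.6084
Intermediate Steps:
423179/(-202184) + j/33511 = 423179/(-202184) + 124040/33511 = 423179*(-1/202184) + 124040*(1/33511) = -423179/202184 + 124040/33511 = 10897751891/6775388024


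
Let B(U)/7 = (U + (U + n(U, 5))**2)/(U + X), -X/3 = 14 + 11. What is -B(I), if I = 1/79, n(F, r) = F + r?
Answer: 275954/116999 ≈ 2.3586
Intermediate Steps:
X = -75 (X = -3*(14 + 11) = -3*25 = -75)
I = 1/79 ≈ 0.012658
B(U) = 7*(U + (5 + 2*U)**2)/(-75 + U) (B(U) = 7*((U + (U + (U + 5))**2)/(U - 75)) = 7*((U + (U + (5 + U))**2)/(-75 + U)) = 7*((U + (5 + 2*U)**2)/(-75 + U)) = 7*(U + (5 + 2*U)**2)/(-75 + U))
-B(I) = -7*(25 + 4*(1/79)**2 + 21*(1/79))/(-75 + 1/79) = -7*(25 + 4*(1/6241) + 21/79)/(-5924/79) = -7*(-79)*(25 + 4/6241 + 21/79)/5924 = -7*(-79)*157688/(5924*6241) = -1*(-275954/116999) = 275954/116999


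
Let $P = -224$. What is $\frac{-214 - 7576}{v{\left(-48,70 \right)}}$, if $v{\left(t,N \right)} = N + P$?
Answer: $\frac{3895}{77} \approx 50.584$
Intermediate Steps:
$v{\left(t,N \right)} = -224 + N$ ($v{\left(t,N \right)} = N - 224 = -224 + N$)
$\frac{-214 - 7576}{v{\left(-48,70 \right)}} = \frac{-214 - 7576}{-224 + 70} = \frac{-214 - 7576}{-154} = \left(-7790\right) \left(- \frac{1}{154}\right) = \frac{3895}{77}$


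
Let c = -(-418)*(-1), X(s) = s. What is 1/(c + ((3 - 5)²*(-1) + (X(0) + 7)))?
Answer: -1/415 ≈ -0.0024096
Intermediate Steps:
c = -418 (c = -1*418 = -418)
1/(c + ((3 - 5)²*(-1) + (X(0) + 7))) = 1/(-418 + ((3 - 5)²*(-1) + (0 + 7))) = 1/(-418 + ((-2)²*(-1) + 7)) = 1/(-418 + (4*(-1) + 7)) = 1/(-418 + (-4 + 7)) = 1/(-418 + 3) = 1/(-415) = -1/415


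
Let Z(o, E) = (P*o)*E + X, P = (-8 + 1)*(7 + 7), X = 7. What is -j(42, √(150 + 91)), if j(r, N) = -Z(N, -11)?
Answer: 7 + 1078*√241 ≈ 16742.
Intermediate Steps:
P = -98 (P = -7*14 = -98)
Z(o, E) = 7 - 98*E*o (Z(o, E) = (-98*o)*E + 7 = -98*E*o + 7 = 7 - 98*E*o)
j(r, N) = -7 - 1078*N (j(r, N) = -(7 - 98*(-11)*N) = -(7 + 1078*N) = -7 - 1078*N)
-j(42, √(150 + 91)) = -(-7 - 1078*√(150 + 91)) = -(-7 - 1078*√241) = 7 + 1078*√241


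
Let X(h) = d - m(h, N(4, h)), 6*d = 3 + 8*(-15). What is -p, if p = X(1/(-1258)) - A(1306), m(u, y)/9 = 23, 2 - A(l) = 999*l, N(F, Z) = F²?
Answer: -2608931/2 ≈ -1.3045e+6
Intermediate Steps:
A(l) = 2 - 999*l
d = -39/2 (d = (3 + 8*(-15))/6 = (3 - 120)/6 = (⅙)*(-117) = -39/2 ≈ -19.500)
m(u, y) = 207 (m(u, y) = 9*23 = 207)
X(h) = -453/2 (X(h) = -39/2 - 1*207 = -39/2 - 207 = -453/2)
p = 2608931/2 (p = -453/2 - (2 - 999*1306) = -453/2 - (2 - 1304694) = -453/2 - 1*(-1304692) = -453/2 + 1304692 = 2608931/2 ≈ 1.3045e+6)
-p = -1*2608931/2 = -2608931/2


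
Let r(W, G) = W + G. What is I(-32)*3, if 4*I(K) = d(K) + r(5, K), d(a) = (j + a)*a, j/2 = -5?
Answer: 3951/4 ≈ 987.75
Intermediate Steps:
j = -10 (j = 2*(-5) = -10)
r(W, G) = G + W
d(a) = a*(-10 + a) (d(a) = (-10 + a)*a = a*(-10 + a))
I(K) = 5/4 + K/4 + K*(-10 + K)/4 (I(K) = (K*(-10 + K) + (K + 5))/4 = (K*(-10 + K) + (5 + K))/4 = (5 + K + K*(-10 + K))/4 = 5/4 + K/4 + K*(-10 + K)/4)
I(-32)*3 = (5/4 + (1/4)*(-32) + (1/4)*(-32)*(-10 - 32))*3 = (5/4 - 8 + (1/4)*(-32)*(-42))*3 = (5/4 - 8 + 336)*3 = (1317/4)*3 = 3951/4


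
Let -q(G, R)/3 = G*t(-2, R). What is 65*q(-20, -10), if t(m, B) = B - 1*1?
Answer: -42900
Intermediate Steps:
t(m, B) = -1 + B (t(m, B) = B - 1 = -1 + B)
q(G, R) = -3*G*(-1 + R)
65*q(-20, -10) = 65*(3*(-20)*(1 - 1*(-10))) = 65*(3*(-20)*(1 + 10)) = 65*(3*(-20)*11) = 65*(-660) = -42900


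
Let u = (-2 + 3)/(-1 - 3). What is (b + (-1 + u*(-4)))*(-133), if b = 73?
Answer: -9709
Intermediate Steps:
u = -1/4 (u = 1/(-4) = 1*(-1/4) = -1/4 ≈ -0.25000)
(b + (-1 + u*(-4)))*(-133) = (73 + (-1 - 1/4*(-4)))*(-133) = (73 + (-1 + 1))*(-133) = (73 + 0)*(-133) = 73*(-133) = -9709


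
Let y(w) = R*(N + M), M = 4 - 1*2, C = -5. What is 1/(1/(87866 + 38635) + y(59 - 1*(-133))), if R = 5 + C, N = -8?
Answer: 126501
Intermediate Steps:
M = 2 (M = 4 - 2 = 2)
R = 0 (R = 5 - 5 = 0)
y(w) = 0 (y(w) = 0*(-8 + 2) = 0*(-6) = 0)
1/(1/(87866 + 38635) + y(59 - 1*(-133))) = 1/(1/(87866 + 38635) + 0) = 1/(1/126501 + 0) = 1/(1/126501) = 126501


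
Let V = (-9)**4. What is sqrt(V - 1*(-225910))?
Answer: sqrt(232471) ≈ 482.15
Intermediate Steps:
V = 6561
sqrt(V - 1*(-225910)) = sqrt(6561 - 1*(-225910)) = sqrt(6561 + 225910) = sqrt(232471)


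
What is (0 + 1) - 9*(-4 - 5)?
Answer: 82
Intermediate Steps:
(0 + 1) - 9*(-4 - 5) = 1 - 9*(-9) = 1 + 81 = 82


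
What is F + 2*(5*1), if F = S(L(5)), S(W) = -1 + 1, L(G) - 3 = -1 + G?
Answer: 10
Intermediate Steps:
L(G) = 2 + G (L(G) = 3 + (-1 + G) = 2 + G)
S(W) = 0
F = 0
F + 2*(5*1) = 0 + 2*(5*1) = 0 + 2*5 = 0 + 10 = 10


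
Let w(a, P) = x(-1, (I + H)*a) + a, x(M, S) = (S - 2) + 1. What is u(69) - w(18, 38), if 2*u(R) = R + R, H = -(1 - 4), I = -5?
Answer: 88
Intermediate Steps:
H = 3 (H = -1*(-3) = 3)
u(R) = R (u(R) = (R + R)/2 = (2*R)/2 = R)
x(M, S) = -1 + S (x(M, S) = (-2 + S) + 1 = -1 + S)
w(a, P) = -1 - a (w(a, P) = (-1 + (-5 + 3)*a) + a = (-1 - 2*a) + a = -1 - a)
u(69) - w(18, 38) = 69 - (-1 - 1*18) = 69 - (-1 - 18) = 69 - 1*(-19) = 69 + 19 = 88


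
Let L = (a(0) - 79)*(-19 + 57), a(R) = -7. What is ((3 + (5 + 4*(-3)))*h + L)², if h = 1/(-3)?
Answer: 96040000/9 ≈ 1.0671e+7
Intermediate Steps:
h = -⅓ ≈ -0.33333
L = -3268 (L = (-7 - 79)*(-19 + 57) = -86*38 = -3268)
((3 + (5 + 4*(-3)))*h + L)² = ((3 + (5 + 4*(-3)))*(-⅓) - 3268)² = ((3 + (5 - 12))*(-⅓) - 3268)² = ((3 - 7)*(-⅓) - 3268)² = (-4*(-⅓) - 3268)² = (4/3 - 3268)² = (-9800/3)² = 96040000/9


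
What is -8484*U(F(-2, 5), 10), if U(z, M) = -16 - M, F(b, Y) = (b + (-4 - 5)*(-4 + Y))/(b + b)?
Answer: 220584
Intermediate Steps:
F(b, Y) = (36 + b - 9*Y)/(2*b) (F(b, Y) = (b - 9*(-4 + Y))/((2*b)) = (b + (36 - 9*Y))*(1/(2*b)) = (36 + b - 9*Y)*(1/(2*b)) = (36 + b - 9*Y)/(2*b))
-8484*U(F(-2, 5), 10) = -8484*(-16 - 1*10) = -8484*(-16 - 10) = -8484*(-26) = 220584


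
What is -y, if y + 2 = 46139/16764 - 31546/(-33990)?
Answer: -4835783/2877820 ≈ -1.6804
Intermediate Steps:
y = 4835783/2877820 (y = -2 + (46139/16764 - 31546/(-33990)) = -2 + (46139*(1/16764) - 31546*(-1/33990)) = -2 + (46139/16764 + 15773/16995) = -2 + 10591423/2877820 = 4835783/2877820 ≈ 1.6804)
-y = -1*4835783/2877820 = -4835783/2877820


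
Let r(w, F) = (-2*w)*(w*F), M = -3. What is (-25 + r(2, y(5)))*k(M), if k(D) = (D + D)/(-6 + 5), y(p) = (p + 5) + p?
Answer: -870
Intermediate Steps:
y(p) = 5 + 2*p (y(p) = (5 + p) + p = 5 + 2*p)
k(D) = -2*D (k(D) = (2*D)/(-1) = (2*D)*(-1) = -2*D)
r(w, F) = -2*F*w² (r(w, F) = (-2*w)*(F*w) = -2*F*w²)
(-25 + r(2, y(5)))*k(M) = (-25 - 2*(5 + 2*5)*2²)*(-2*(-3)) = (-25 - 2*(5 + 10)*4)*6 = (-25 - 2*15*4)*6 = (-25 - 120)*6 = -145*6 = -870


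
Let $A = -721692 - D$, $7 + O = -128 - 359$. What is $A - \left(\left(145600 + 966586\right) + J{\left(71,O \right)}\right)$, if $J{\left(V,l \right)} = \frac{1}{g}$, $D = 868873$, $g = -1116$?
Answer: $- \frac{3016270115}{1116} \approx -2.7028 \cdot 10^{6}$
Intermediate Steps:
$O = -494$ ($O = -7 - 487 = -494$)
$J{\left(V,l \right)} = - \frac{1}{1116}$ ($J{\left(V,l \right)} = \frac{1}{-1116} = - \frac{1}{1116}$)
$A = -1590565$ ($A = -721692 - 868873 = -1590565$)
$A - \left(\left(145600 + 966586\right) + J{\left(71,O \right)}\right) = -1590565 - \left(\left(145600 + 966586\right) - \frac{1}{1116}\right) = -1590565 - \left(1112186 - \frac{1}{1116}\right) = -1590565 - \frac{1241199575}{1116} = - \frac{3016270115}{1116}$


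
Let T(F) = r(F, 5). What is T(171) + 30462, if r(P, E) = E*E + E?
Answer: 30492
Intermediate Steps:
r(P, E) = E + E**2 (r(P, E) = E**2 + E = E + E**2)
T(F) = 30 (T(F) = 5*(1 + 5) = 5*6 = 30)
T(171) + 30462 = 30 + 30462 = 30492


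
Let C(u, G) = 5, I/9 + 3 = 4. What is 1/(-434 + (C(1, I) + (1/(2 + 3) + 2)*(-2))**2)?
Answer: -25/10841 ≈ -0.0023061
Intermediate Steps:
I = 9 (I = -27 + 9*4 = -27 + 36 = 9)
1/(-434 + (C(1, I) + (1/(2 + 3) + 2)*(-2))**2) = 1/(-434 + (5 + (1/(2 + 3) + 2)*(-2))**2) = 1/(-434 + (5 + (1/5 + 2)*(-2))**2) = 1/(-434 + (5 + (11/5)*(-2))**2) = 1/(-434 + (5 - 22/5)**2) = 1/(-434 + (3/5)**2) = 1/(-434 + 9/25) = 1/(-10841/25) = -25/10841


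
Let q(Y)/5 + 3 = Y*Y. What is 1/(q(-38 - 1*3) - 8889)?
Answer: -1/499 ≈ -0.0020040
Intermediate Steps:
q(Y) = -15 + 5*Y² (q(Y) = -15 + 5*(Y*Y) = -15 + 5*Y²)
1/(q(-38 - 1*3) - 8889) = 1/((-15 + 5*(-38 - 1*3)²) - 8889) = 1/((-15 + 5*(-38 - 3)²) - 8889) = 1/((-15 + 5*(-41)²) - 8889) = 1/((-15 + 5*1681) - 8889) = 1/((-15 + 8405) - 8889) = 1/(8390 - 8889) = 1/(-499) = -1/499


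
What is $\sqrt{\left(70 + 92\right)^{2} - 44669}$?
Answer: $5 i \sqrt{737} \approx 135.74 i$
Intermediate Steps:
$\sqrt{\left(70 + 92\right)^{2} - 44669} = \sqrt{162^{2} - 44669} = \sqrt{26244 - 44669} = \sqrt{-18425} = 5 i \sqrt{737}$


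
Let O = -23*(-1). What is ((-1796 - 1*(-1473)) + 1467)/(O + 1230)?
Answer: 1144/1253 ≈ 0.91301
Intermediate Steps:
O = 23
((-1796 - 1*(-1473)) + 1467)/(O + 1230) = ((-1796 - 1*(-1473)) + 1467)/(23 + 1230) = ((-1796 + 1473) + 1467)/1253 = (-323 + 1467)*(1/1253) = 1144*(1/1253) = 1144/1253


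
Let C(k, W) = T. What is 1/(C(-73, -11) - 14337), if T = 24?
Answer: -1/14313 ≈ -6.9867e-5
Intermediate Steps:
C(k, W) = 24
1/(C(-73, -11) - 14337) = 1/(24 - 14337) = 1/(-14313) = -1/14313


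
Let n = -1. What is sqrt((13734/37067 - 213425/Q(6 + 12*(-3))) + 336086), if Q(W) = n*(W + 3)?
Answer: sqrt(36523661526010317)/333603 ≈ 572.87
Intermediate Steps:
Q(W) = -3 - W (Q(W) = -(W + 3) = -(3 + W) = -3 - W)
sqrt((13734/37067 - 213425/Q(6 + 12*(-3))) + 336086) = sqrt((13734/37067 - 213425/(-3 - (6 + 12*(-3)))) + 336086) = sqrt((13734*(1/37067) - 213425/(-3 - (6 - 36))) + 336086) = sqrt((13734/37067 - 213425/(-3 - 1*(-30))) + 336086) = sqrt((13734/37067 - 213425/(-3 + 30)) + 336086) = sqrt((13734/37067 - 213425/27) + 336086) = sqrt(-7910653657/1000809 + 336086) = sqrt(328447239917/1000809) = sqrt(36523661526010317)/333603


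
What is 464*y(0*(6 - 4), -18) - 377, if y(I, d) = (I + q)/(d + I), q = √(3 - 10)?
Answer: -377 - 232*I*√7/9 ≈ -377.0 - 68.202*I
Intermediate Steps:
q = I*√7 (q = √(-7) = I*√7 ≈ 2.6458*I)
y(I, d) = (I + I*√7)/(I + d) (y(I, d) = (I + I*√7)/(d + I) = (I + I*√7)/(I + d))
464*y(0*(6 - 4), -18) - 377 = 464*((0*(6 - 4) + I*√7)/(0*(6 - 4) - 18)) - 377 = 464*((0*2 + I*√7)/(0*2 - 18)) - 377 = 464*((0 + I*√7)/(0 - 18)) - 377 = 464*((I*√7)/(-18)) - 377 = 464*(-I*√7/18) - 377 = -232*I*√7/9 - 377 = -377 - 232*I*√7/9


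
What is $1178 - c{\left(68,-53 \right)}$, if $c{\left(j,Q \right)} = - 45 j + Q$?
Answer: $4291$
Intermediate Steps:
$c{\left(j,Q \right)} = Q - 45 j$
$1178 - c{\left(68,-53 \right)} = 1178 - \left(-53 - 3060\right) = 1178 - -3113 = 1178 + 3113 = 4291$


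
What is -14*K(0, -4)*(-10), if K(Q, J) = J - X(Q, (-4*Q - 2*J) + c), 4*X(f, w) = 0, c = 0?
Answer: -560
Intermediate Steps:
X(f, w) = 0 (X(f, w) = (1/4)*0 = 0)
K(Q, J) = J (K(Q, J) = J - 1*0 = J + 0 = J)
-14*K(0, -4)*(-10) = -14*(-4)*(-10) = 56*(-10) = -560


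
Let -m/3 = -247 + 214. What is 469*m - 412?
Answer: 46019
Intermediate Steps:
m = 99 (m = -3*(-247 + 214) = -3*(-33) = 99)
469*m - 412 = 469*99 - 412 = 46431 - 412 = 46019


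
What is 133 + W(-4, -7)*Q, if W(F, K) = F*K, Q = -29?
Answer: -679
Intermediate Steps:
133 + W(-4, -7)*Q = 133 - 4*(-7)*(-29) = 133 + 28*(-29) = 133 - 812 = -679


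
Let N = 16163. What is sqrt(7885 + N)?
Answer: 12*sqrt(167) ≈ 155.07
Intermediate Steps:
sqrt(7885 + N) = sqrt(7885 + 16163) = sqrt(24048) = 12*sqrt(167)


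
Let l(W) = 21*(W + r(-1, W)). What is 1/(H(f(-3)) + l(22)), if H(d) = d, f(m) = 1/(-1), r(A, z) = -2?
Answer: 1/419 ≈ 0.0023866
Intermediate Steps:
l(W) = -42 + 21*W (l(W) = 21*(W - 2) = 21*(-2 + W) = -42 + 21*W)
f(m) = -1
1/(H(f(-3)) + l(22)) = 1/(-1 + (-42 + 21*22)) = 1/(-1 + (-42 + 462)) = 1/(-1 + 420) = 1/419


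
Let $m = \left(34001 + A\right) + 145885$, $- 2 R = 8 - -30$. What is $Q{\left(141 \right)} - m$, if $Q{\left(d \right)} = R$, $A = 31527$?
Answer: $-211432$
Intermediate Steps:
$R = -19$ ($R = - \frac{8 - -30}{2} = - \frac{8 + 30}{2} = \left(- \frac{1}{2}\right) 38 = -19$)
$m = 211413$ ($m = \left(34001 + 31527\right) + 145885 = 65528 + 145885 = 211413$)
$Q{\left(d \right)} = -19$
$Q{\left(141 \right)} - m = -19 - 211413 = -211432$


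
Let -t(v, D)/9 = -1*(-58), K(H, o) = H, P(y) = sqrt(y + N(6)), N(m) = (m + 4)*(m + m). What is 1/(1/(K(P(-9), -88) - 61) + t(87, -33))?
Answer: -1884481/983730925 + sqrt(111)/983730925 ≈ -0.0019156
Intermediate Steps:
N(m) = 2*m*(4 + m) (N(m) = (4 + m)*(2*m) = 2*m*(4 + m))
P(y) = sqrt(120 + y) (P(y) = sqrt(y + 2*6*(4 + 6)) = sqrt(y + 2*6*10) = sqrt(y + 120) = sqrt(120 + y))
t(v, D) = -522 (t(v, D) = -(-9)*(-58) = -9*58 = -522)
1/(1/(K(P(-9), -88) - 61) + t(87, -33)) = 1/(1/(sqrt(120 - 9) - 61) - 522) = 1/(1/(sqrt(111) - 61) - 522) = 1/(1/(-61 + sqrt(111)) - 522) = 1/(-522 + 1/(-61 + sqrt(111)))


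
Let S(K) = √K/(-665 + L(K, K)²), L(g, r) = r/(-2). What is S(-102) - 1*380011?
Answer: -380011 + I*√102/1936 ≈ -3.8001e+5 + 0.0052167*I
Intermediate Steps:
L(g, r) = -r/2 (L(g, r) = r*(-½) = -r/2)
S(K) = √K/(-665 + K²/4) (S(K) = √K/(-665 + (-K/2)²) = √K/(-665 + K²/4))
S(-102) - 1*380011 = 4*√(-102)/(-2660 + (-102)²) - 1*380011 = 4*(I*√102)/(-2660 + 10404) - 380011 = 4*(I*√102)/7744 - 380011 = 4*(I*√102)*(1/7744) - 380011 = I*√102/1936 - 380011 = -380011 + I*√102/1936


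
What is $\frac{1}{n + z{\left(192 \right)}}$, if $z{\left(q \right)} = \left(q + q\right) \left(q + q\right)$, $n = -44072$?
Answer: $\frac{1}{103384} \approx 9.6727 \cdot 10^{-6}$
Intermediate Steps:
$z{\left(q \right)} = 4 q^{2}$ ($z{\left(q \right)} = 2 q 2 q = 4 q^{2}$)
$\frac{1}{n + z{\left(192 \right)}} = \frac{1}{-44072 + 4 \cdot 192^{2}} = \frac{1}{-44072 + 4 \cdot 36864} = \frac{1}{-44072 + 147456} = \frac{1}{103384}$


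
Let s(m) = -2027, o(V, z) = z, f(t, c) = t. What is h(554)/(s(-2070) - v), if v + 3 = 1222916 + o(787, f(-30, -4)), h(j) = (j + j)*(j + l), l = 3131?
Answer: -408298/122491 ≈ -3.3333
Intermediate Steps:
h(j) = 2*j*(3131 + j) (h(j) = (j + j)*(j + 3131) = (2*j)*(3131 + j) = 2*j*(3131 + j))
v = 1222883 (v = -3 + (1222916 - 30) = -3 + 1222886 = 1222883)
h(554)/(s(-2070) - v) = (2*554*(3131 + 554))/(-2027 - 1*1222883) = (2*554*3685)/(-2027 - 1222883) = 4082980/(-1224910) = 4082980*(-1/1224910) = -408298/122491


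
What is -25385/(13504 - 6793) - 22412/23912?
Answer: -189353263/40118358 ≈ -4.7199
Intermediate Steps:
-25385/(13504 - 6793) - 22412/23912 = -25385/6711 - 22412*1/23912 = -25385*1/6711 - 5603/5978 = -25385/6711 - 5603/5978 = -189353263/40118358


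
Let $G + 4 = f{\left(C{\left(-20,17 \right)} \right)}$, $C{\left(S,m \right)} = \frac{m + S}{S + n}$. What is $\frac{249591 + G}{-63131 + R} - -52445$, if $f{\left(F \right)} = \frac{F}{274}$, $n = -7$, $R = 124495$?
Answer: $\frac{7936782942223}{151323624} \approx 52449.0$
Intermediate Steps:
$C{\left(S,m \right)} = \frac{S + m}{-7 + S}$ ($C{\left(S,m \right)} = \frac{m + S}{S - 7} = \frac{S + m}{-7 + S}$)
$f{\left(F \right)} = \frac{F}{274}$ ($f{\left(F \right)} = F \frac{1}{274} = \frac{F}{274}$)
$G = - \frac{9863}{2466}$ ($G = -4 + \frac{\frac{1}{-7 - 20} \left(-20 + 17\right)}{274} = -4 + \frac{\frac{1}{-27} \left(-3\right)}{274} = -4 + \frac{\left(- \frac{1}{27}\right) \left(-3\right)}{274} = -4 + \frac{1}{274} \cdot \frac{1}{9} = -4 + \frac{1}{2466} = - \frac{9863}{2466} \approx -3.9996$)
$\frac{249591 + G}{-63131 + R} - -52445 = \frac{249591 - \frac{9863}{2466}}{-63131 + 124495} - -52445 = \frac{615481543}{2466 \cdot 61364} + 52445 = \frac{615481543}{2466} \cdot \frac{1}{61364} + 52445 = \frac{615481543}{151323624} + 52445 = \frac{7936782942223}{151323624}$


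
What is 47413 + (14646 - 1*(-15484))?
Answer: 77543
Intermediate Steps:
47413 + (14646 - 1*(-15484)) = 47413 + (14646 + 15484) = 47413 + 30130 = 77543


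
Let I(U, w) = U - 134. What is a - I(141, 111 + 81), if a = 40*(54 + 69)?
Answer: 4913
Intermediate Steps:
a = 4920 (a = 40*123 = 4920)
I(U, w) = -134 + U
a - I(141, 111 + 81) = 4920 - (-134 + 141) = 4920 - 1*7 = 4920 - 7 = 4913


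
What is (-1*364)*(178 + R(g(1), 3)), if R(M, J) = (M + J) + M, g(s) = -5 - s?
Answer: -61516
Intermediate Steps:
R(M, J) = J + 2*M (R(M, J) = (J + M) + M = J + 2*M)
(-1*364)*(178 + R(g(1), 3)) = (-1*364)*(178 + (3 + 2*(-5 - 1*1))) = -364*(178 + (3 + 2*(-5 - 1))) = -364*(178 + (3 + 2*(-6))) = -364*(178 + (3 - 12)) = -364*(178 - 9) = -364*169 = -61516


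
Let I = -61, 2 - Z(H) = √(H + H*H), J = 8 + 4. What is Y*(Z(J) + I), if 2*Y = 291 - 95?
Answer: -5782 - 196*√39 ≈ -7006.0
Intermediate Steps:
J = 12
Z(H) = 2 - √(H + H²) (Z(H) = 2 - √(H + H*H) = 2 - √(H + H²))
Y = 98 (Y = (291 - 95)/2 = (½)*196 = 98)
Y*(Z(J) + I) = 98*((2 - √(12*(1 + 12))) - 61) = 98*((2 - √(12*13)) - 61) = 98*((2 - √156) - 61) = 98*((2 - 2*√39) - 61) = 98*(-59 - 2*√39) = -5782 - 196*√39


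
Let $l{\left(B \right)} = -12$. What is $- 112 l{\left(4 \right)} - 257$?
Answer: $1087$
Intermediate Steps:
$- 112 l{\left(4 \right)} - 257 = \left(-112\right) \left(-12\right) - 257 = 1344 - 257 = 1087$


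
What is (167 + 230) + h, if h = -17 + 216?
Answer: 596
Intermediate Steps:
h = 199
(167 + 230) + h = (167 + 230) + 199 = 397 + 199 = 596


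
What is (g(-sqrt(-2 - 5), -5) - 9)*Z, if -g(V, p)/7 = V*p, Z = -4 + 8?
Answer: -36 - 140*I*sqrt(7) ≈ -36.0 - 370.41*I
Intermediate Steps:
Z = 4
g(V, p) = -7*V*p
(g(-sqrt(-2 - 5), -5) - 9)*Z = (-7*(-sqrt(-2 - 5))*(-5) - 9)*4 = (-7*(-sqrt(-7))*(-5) - 9)*4 = (-7*(-I*sqrt(7))*(-5) - 9)*4 = (-35*I*sqrt(7) - 9)*4 = (-9 - 35*I*sqrt(7))*4 = -36 - 140*I*sqrt(7)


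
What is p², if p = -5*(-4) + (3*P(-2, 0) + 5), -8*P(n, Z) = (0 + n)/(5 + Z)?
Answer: 253009/400 ≈ 632.52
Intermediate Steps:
P(n, Z) = -n/(8*(5 + Z)) (P(n, Z) = -(0 + n)/(8*(5 + Z)) = -n/(8*(5 + Z)))
p = 503/20 (p = -5*(-4) + (3*(-1*(-2)/(40 + 8*0)) + 5) = 20 + (3*(-1*(-2)/(40 + 0)) + 5) = 20 + (3*(-1*(-2)/40) + 5) = 20 + (3*(-1*(-2)*1/40) + 5) = 20 + (3*(1/20) + 5) = 20 + (3/20 + 5) = 20 + 103/20 = 503/20 ≈ 25.150)
p² = (503/20)² = 253009/400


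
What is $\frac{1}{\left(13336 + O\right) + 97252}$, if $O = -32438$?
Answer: $\frac{1}{78150} \approx 1.2796 \cdot 10^{-5}$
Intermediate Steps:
$\frac{1}{\left(13336 + O\right) + 97252} = \frac{1}{\left(13336 - 32438\right) + 97252} = \frac{1}{-19102 + 97252} = \frac{1}{78150}$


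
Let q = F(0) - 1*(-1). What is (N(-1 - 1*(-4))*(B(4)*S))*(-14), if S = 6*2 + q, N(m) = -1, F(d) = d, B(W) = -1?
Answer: -182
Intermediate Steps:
q = 1 (q = 0 - 1*(-1) = 0 + 1 = 1)
S = 13 (S = 6*2 + 1 = 12 + 1 = 13)
(N(-1 - 1*(-4))*(B(4)*S))*(-14) = -(-1)*13*(-14) = -1*(-13)*(-14) = 13*(-14) = -182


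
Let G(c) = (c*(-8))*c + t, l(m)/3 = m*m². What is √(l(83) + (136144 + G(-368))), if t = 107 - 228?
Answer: 2*√191998 ≈ 876.35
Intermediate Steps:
l(m) = 3*m³ (l(m) = 3*(m*m²) = 3*m³)
t = -121
G(c) = -121 - 8*c² (G(c) = (c*(-8))*c - 121 = (-8*c)*c - 121 = -8*c² - 121 = -121 - 8*c²)
√(l(83) + (136144 + G(-368))) = √(3*83³ + (136144 + (-121 - 8*(-368)²))) = √(3*571787 + (136144 + (-121 - 8*135424))) = √(1715361 + (136144 + (-121 - 1083392))) = √(1715361 + (136144 - 1083513)) = √(1715361 - 947369) = √767992 = 2*√191998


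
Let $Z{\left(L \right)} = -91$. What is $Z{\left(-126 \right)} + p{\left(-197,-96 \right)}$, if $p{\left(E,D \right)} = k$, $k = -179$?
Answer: $-270$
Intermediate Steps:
$p{\left(E,D \right)} = -179$
$Z{\left(-126 \right)} + p{\left(-197,-96 \right)} = -91 - 179 = -270$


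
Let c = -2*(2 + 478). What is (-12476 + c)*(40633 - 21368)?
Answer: -258844540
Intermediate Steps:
c = -960 (c = -2*480 = -960)
(-12476 + c)*(40633 - 21368) = (-12476 - 960)*(40633 - 21368) = -13436*19265 = -258844540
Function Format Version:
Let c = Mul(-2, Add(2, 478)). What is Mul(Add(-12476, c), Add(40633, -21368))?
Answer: -258844540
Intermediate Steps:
c = -960 (c = Mul(-2, 480) = -960)
Mul(Add(-12476, c), Add(40633, -21368)) = Mul(Add(-12476, -960), Add(40633, -21368)) = Mul(-13436, 19265) = -258844540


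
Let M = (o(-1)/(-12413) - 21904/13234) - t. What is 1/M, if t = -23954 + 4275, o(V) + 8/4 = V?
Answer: 82136821/1616234573134 ≈ 5.0820e-5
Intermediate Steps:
o(V) = -2 + V
t = -19679
M = 1616234573134/82136821 (M = ((-2 - 1)/(-12413) - 21904/13234) - 1*(-19679) = (-3*(-1/12413) - 21904*1/13234) + 19679 = (3/12413 - 10952/6617) + 19679 = -135927325/82136821 + 19679 = 1616234573134/82136821 ≈ 19677.)
1/M = 1/(1616234573134/82136821) = 82136821/1616234573134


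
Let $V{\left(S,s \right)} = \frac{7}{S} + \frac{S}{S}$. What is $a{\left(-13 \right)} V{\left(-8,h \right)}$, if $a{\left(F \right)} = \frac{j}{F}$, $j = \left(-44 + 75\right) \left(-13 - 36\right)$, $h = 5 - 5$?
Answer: $\frac{1519}{104} \approx 14.606$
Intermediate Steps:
$h = 0$ ($h = 5 - 5 = 0$)
$j = -1519$ ($j = 31 \left(-49\right) = -1519$)
$V{\left(S,s \right)} = 1 + \frac{7}{S}$ ($V{\left(S,s \right)} = \frac{7}{S} + 1 = 1 + \frac{7}{S}$)
$a{\left(F \right)} = - \frac{1519}{F}$
$a{\left(-13 \right)} V{\left(-8,h \right)} = - \frac{1519}{-13} \frac{7 - 8}{-8} = \left(-1519\right) \left(- \frac{1}{13}\right) \left(\left(- \frac{1}{8}\right) \left(-1\right)\right) = \frac{1519}{13} \cdot \frac{1}{8} = \frac{1519}{104}$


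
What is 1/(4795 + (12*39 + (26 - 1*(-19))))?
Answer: 1/5308 ≈ 0.00018839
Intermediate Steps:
1/(4795 + (12*39 + (26 - 1*(-19)))) = 1/(4795 + (468 + (26 + 19))) = 1/(4795 + (468 + 45)) = 1/(4795 + 513) = 1/5308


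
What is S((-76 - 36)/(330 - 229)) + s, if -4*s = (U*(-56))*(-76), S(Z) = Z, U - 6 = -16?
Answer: 1074528/101 ≈ 10639.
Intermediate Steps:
U = -10 (U = 6 - 16 = -10)
s = 10640 (s = -(-10*(-56))*(-76)/4 = -140*(-76) = -¼*(-42560) = 10640)
S((-76 - 36)/(330 - 229)) + s = (-76 - 36)/(330 - 229) + 10640 = -112/101 + 10640 = 1074528/101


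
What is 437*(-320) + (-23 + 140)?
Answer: -139723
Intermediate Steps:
437*(-320) + (-23 + 140) = -139840 + 117 = -139723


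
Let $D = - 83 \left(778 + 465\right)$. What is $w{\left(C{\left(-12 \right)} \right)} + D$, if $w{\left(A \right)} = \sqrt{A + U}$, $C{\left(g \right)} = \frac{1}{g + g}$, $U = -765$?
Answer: $-103169 + \frac{i \sqrt{110166}}{12} \approx -1.0317 \cdot 10^{5} + 27.659 i$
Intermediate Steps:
$C{\left(g \right)} = \frac{1}{2 g}$
$w{\left(A \right)} = \sqrt{-765 + A}$ ($w{\left(A \right)} = \sqrt{A - 765} = \sqrt{-765 + A}$)
$D = -103169$ ($D = \left(-83\right) 1243 = -103169$)
$w{\left(C{\left(-12 \right)} \right)} + D = \sqrt{-765 + \frac{1}{2 \left(-12\right)}} - 103169 = \sqrt{-765 + \frac{1}{2} \left(- \frac{1}{12}\right)} - 103169 = \sqrt{-765 - \frac{1}{24}} - 103169 = \sqrt{- \frac{18361}{24}} - 103169 = \frac{i \sqrt{110166}}{12} - 103169 = -103169 + \frac{i \sqrt{110166}}{12}$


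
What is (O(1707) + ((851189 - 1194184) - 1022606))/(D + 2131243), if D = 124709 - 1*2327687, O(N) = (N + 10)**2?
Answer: -1582488/71735 ≈ -22.060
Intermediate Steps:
O(N) = (10 + N)**2
D = -2202978 (D = 124709 - 2327687 = -2202978)
(O(1707) + ((851189 - 1194184) - 1022606))/(D + 2131243) = ((10 + 1707)**2 + ((851189 - 1194184) - 1022606))/(-2202978 + 2131243) = (1717**2 + (-342995 - 1022606))/(-71735) = (2948089 - 1365601)*(-1/71735) = 1582488*(-1/71735) = -1582488/71735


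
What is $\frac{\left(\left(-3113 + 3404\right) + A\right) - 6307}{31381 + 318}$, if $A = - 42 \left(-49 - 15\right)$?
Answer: $- \frac{3328}{31699} \approx -0.10499$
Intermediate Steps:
$A = 2688$ ($A = \left(-42\right) \left(-64\right) = 2688$)
$\frac{\left(\left(-3113 + 3404\right) + A\right) - 6307}{31381 + 318} = \frac{\left(\left(-3113 + 3404\right) + 2688\right) - 6307}{31381 + 318} = \frac{\left(291 + 2688\right) - 6307}{31699} = \left(2979 - 6307\right) \frac{1}{31699} = \left(-3328\right) \frac{1}{31699} = - \frac{3328}{31699}$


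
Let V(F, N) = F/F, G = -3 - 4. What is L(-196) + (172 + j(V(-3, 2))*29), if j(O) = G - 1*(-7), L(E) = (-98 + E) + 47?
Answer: -75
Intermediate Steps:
G = -7
V(F, N) = 1
L(E) = -51 + E
j(O) = 0 (j(O) = -7 - 1*(-7) = -7 + 7 = 0)
L(-196) + (172 + j(V(-3, 2))*29) = (-51 - 196) + (172 + 0*29) = -247 + (172 + 0) = -247 + 172 = -75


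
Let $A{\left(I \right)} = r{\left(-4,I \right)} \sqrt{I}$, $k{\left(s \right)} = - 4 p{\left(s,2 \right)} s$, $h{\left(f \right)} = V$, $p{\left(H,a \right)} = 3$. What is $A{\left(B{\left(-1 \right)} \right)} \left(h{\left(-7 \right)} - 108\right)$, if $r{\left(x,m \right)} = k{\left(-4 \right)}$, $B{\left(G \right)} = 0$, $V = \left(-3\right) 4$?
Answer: $0$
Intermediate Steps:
$V = -12$
$h{\left(f \right)} = -12$
$k{\left(s \right)} = - 12 s$ ($k{\left(s \right)} = \left(-4\right) 3 s = - 12 s$)
$r{\left(x,m \right)} = 48$ ($r{\left(x,m \right)} = \left(-12\right) \left(-4\right) = 48$)
$A{\left(I \right)} = 48 \sqrt{I}$
$A{\left(B{\left(-1 \right)} \right)} \left(h{\left(-7 \right)} - 108\right) = 48 \sqrt{0} \left(-12 - 108\right) = 48 \cdot 0 \left(-120\right) = 0 \left(-120\right) = 0$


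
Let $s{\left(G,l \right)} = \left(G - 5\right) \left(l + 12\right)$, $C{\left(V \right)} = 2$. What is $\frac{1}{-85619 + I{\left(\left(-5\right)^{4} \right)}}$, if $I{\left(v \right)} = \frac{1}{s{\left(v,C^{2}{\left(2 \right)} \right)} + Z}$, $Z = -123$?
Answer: $- \frac{9797}{838809342} \approx -1.168 \cdot 10^{-5}$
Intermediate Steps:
$s{\left(G,l \right)} = \left(-5 + G\right) \left(12 + l\right)$
$I{\left(v \right)} = \frac{1}{-203 + 16 v}$ ($I{\left(v \right)} = \frac{1}{\left(-60 - 5 \cdot 2^{2} + 12 v + v 2^{2}\right) - 123} = \frac{1}{\left(-60 - 20 + 12 v + v 4\right) - 123} = \frac{1}{\left(-60 - 20 + 12 v + 4 v\right) - 123} = \frac{1}{\left(-80 + 16 v\right) - 123} = \frac{1}{-203 + 16 v}$)
$\frac{1}{-85619 + I{\left(\left(-5\right)^{4} \right)}} = \frac{1}{-85619 + \frac{1}{-203 + 16 \left(-5\right)^{4}}} = \frac{1}{-85619 + \frac{1}{-203 + 16 \cdot 625}} = \frac{1}{-85619 + \frac{1}{-203 + 10000}} = \frac{1}{-85619 + \frac{1}{9797}} = \frac{1}{- \frac{838809342}{9797}} = - \frac{9797}{838809342}$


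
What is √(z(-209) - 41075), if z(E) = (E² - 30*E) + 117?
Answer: 23*√17 ≈ 94.831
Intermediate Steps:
z(E) = 117 + E² - 30*E
√(z(-209) - 41075) = √((117 + (-209)² - 30*(-209)) - 41075) = √((117 + 43681 + 6270) - 41075) = √(50068 - 41075) = √8993 = 23*√17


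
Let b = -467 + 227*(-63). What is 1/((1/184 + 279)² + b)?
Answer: 33856/2135502161 ≈ 1.5854e-5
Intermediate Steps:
b = -14768 (b = -467 - 14301 = -14768)
1/((1/184 + 279)² + b) = 1/((1/184 + 279)² - 14768) = 1/((51337/184)² - 14768) = 1/(2635487569/33856 - 14768) = 1/(2135502161/33856) = 33856/2135502161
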